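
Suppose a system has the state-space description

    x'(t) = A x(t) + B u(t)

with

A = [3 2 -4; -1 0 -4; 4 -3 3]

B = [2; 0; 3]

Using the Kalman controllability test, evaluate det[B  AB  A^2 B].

AB = [[-6], [-14], [17]]
A^2B = [[-114], [-62], [69]]
Controllability matrix C = [B  AB  A^2B] = [[2, -6, -114], [0, -14, -62], [3, 17, 69]]
Expanding along the first row, det(C) = 2·((-14)·69 - (-62)·17) - (-6)·(0·69 - (-62)·3) + (-114)·(0·17 - (-14)·3) = 2·88 - (-6)·186 + (-114)·42 = -3496
Since det(C) ≠ 0, rank(C) = 3 and the system is completely controllable.

-3496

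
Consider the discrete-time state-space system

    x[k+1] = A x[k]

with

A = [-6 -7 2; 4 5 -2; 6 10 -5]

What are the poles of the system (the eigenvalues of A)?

-3, -2, -1

det(zI - A) = z^3 - (tr A)z^2 + (M11 + M22 + M33)z - det A, where Mii is the 2×2 principal minor of A obtained by deleting row i and column i.
tr A = (-6) + 5 + (-5) = -6; M11 = 5·(-5) - (-2)·10 = -25 - (-20) = -5; M22 = (-6)·(-5) - 2·6 = 30 - 12 = 18; M33 = (-6)·5 - (-7)·4 = -30 - (-28) = -2; sum of minors = 11.
det A = (-6)·(5·(-5) - (-2)·10) - (-7)·(4·(-5) - (-2)·6) + 2·(4·10 - 5·6) = (-6)·(-5) - (-7)·(-8) + 2·10 = -6.
So p(z) = det(zI - A) = z^3 + 6z^2 + 11z + 6.
Rational-root test: any integer root divides 6. Testing small divisors, z = -1 works: p(-1) = -1 + 6 + (-11) + 6 = 0, so (z + 1) is a factor.
Dividing, p(z) = (z + 1)(z^2 + 5z + 6).
Factor z^2 + 5z + 6: two numbers with sum -5 and product 6 are -2 and -3, so z^2 + 5z + 6 = (z + 2)(z + 3).
Hence p(z) = (z + 1) (z + 2) (z + 3), with roots -3, -2, -1.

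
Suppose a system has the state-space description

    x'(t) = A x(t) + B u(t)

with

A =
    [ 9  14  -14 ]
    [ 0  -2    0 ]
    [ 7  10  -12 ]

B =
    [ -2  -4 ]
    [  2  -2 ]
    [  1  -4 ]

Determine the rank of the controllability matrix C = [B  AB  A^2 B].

2

AB = [[-4, -8], [-4, 4], [-6, 0]]
A^2B = [[-8, -16], [8, -8], [4, -16]]
Controllability matrix C = [B  AB  A^2B] = [[-2, -4, -4, -8, -8, -16], [2, -2, -4, 4, 8, -8], [1, -4, -6, 0, 4, -16]]
The rows r1, r2, r3 of C are linearly dependent: -r1 - 2·r2 + 2·r3 = 0 (check each entry), so rank(C) ≤ 2.
The 2×2 minor from rows 1, 2, columns 1, 2 is (-2)·(-2) - (-4)·2 = 4 - (-8) = 12 ≠ 0, so rank(C) = 2.
rank(C) = 2 < n = 3, so the pair (A, B) is not completely controllable.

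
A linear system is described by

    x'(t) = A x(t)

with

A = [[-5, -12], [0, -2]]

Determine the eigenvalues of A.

det(sI - A) = s^2 - (tr A)s + det A, with tr A = (-5) + (-2) = -7 and det A = (-5)·(-2) - (-12)·0 = 10 - 0 = 10.
So p(s) = det(sI - A) = s^2 + 7s + 10.
Factor s^2 + 7s + 10: two numbers with sum -7 and product 10 are -2 and -5, so s^2 + 7s + 10 = (s + 2)(s + 5).
Hence p(s) = (s + 2) (s + 5), with roots -5, -2.
All eigenvalues have negative real part, so the system is asymptotically stable.

-5, -2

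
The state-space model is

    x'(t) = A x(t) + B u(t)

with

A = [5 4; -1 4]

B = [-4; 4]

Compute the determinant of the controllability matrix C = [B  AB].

-64

AB = [[-4], [20]]
Controllability matrix C = [B  AB] = [[-4, -4], [4, 20]]
det(C) = (-4)·20 - (-4)·4 = -80 - (-16) = -64
Since det(C) ≠ 0, rank(C) = 2 and the system is completely controllable.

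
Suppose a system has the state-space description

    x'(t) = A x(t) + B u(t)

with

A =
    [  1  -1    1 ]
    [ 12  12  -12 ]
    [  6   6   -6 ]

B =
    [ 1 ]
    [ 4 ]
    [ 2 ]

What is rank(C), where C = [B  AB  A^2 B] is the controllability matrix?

AB = [[-1], [36], [18]]
A^2B = [[-19], [204], [102]]
Controllability matrix C = [B  AB  A^2B] = [[1, -1, -19], [4, 36, 204], [2, 18, 102]]
The rows r1, r2, r3 of C are linearly dependent: -r2 + 2·r3 = 0 (check each entry), so rank(C) ≤ 2.
The 2×2 minor from rows 1, 2, columns 1, 2 is 1·36 - (-1)·4 = 36 - (-4) = 40 ≠ 0, so rank(C) = 2.
rank(C) = 2 < n = 3, so the pair (A, B) is not completely controllable.

2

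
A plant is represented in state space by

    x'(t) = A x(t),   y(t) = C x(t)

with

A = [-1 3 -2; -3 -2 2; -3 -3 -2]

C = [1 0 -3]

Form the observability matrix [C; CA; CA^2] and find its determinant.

CA = [[8, 12, 4]]
CA^2 = [[-56, -12, 0]]
Observability matrix O = [C; CA; CA^2] = [[1, 0, -3], [8, 12, 4], [-56, -12, 0]]
Expanding along the first row, det(O) = 1·(12·0 - 4·(-12)) - 0·(8·0 - 4·(-56)) + (-3)·(8·(-12) - 12·(-56)) = 1·48 - 0·224 + (-3)·576 = -1680
Since det(O) ≠ 0, rank(O) = 3 and the system is completely observable.

-1680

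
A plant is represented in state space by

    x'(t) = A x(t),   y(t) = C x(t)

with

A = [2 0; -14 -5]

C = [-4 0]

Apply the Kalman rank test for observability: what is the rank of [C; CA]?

1

CA = [[-8, 0]]
Observability matrix O = [C; CA] = [[-4, 0], [-8, 0]]
Every row of O is a scalar multiple of row 1 = [-4, 0] (multipliers 1, 2), so the rows span a one-dimensional space.
O ≠ 0, hence rank(O) = 1.
rank(O) = 1 < n = 2, so the pair (A, C) is not completely observable.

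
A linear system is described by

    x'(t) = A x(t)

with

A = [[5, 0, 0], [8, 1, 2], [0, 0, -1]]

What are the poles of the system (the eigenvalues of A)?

-1, 1, 5

det(sI - A) = s^3 - (tr A)s^2 + (M11 + M22 + M33)s - det A, where Mii is the 2×2 principal minor of A obtained by deleting row i and column i.
tr A = 5 + 1 + (-1) = 5; M11 = 1·(-1) - 2·0 = -1 - 0 = -1; M22 = 5·(-1) - 0·0 = -5 - 0 = -5; M33 = 5·1 - 0·8 = 5 - 0 = 5; sum of minors = -1.
det A = 5·(1·(-1) - 2·0) - 0·(8·(-1) - 2·0) + 0·(8·0 - 1·0) = 5·(-1) - 0·(-8) + 0·0 = -5.
So p(s) = det(sI - A) = s^3 - 5s^2 - s + 5.
Rational-root test: any integer root divides 5. Testing small divisors, s = -1 works: p(-1) = -1 + (-5) + 1 + 5 = 0, so (s + 1) is a factor.
Dividing, p(s) = (s + 1)(s^2 - 6s + 5).
Factor s^2 - 6s + 5: two numbers with sum 6 and product 5 are 5 and 1, so s^2 - 6s + 5 = (s - 5)(s - 1).
Hence p(s) = (s - 5) (s - 1) (s + 1), with roots -1, 1, 5.
At least one eigenvalue has non-negative real part, so the system is not asymptotically stable.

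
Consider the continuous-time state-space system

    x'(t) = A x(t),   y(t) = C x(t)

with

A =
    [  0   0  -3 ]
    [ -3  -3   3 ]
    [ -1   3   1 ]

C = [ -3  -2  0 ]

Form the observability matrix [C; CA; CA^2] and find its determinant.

CA = [[6, 6, 3]]
CA^2 = [[-21, -9, 3]]
Observability matrix O = [C; CA; CA^2] = [[-3, -2, 0], [6, 6, 3], [-21, -9, 3]]
Expanding along the first row, det(O) = (-3)·(6·3 - 3·(-9)) - (-2)·(6·3 - 3·(-21)) + 0·(6·(-9) - 6·(-21)) = (-3)·45 - (-2)·81 + 0·72 = 27
Since det(O) ≠ 0, rank(O) = 3 and the system is completely observable.

27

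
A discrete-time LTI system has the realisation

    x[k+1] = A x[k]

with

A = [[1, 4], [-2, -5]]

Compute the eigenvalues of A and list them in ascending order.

det(zI - A) = z^2 - (tr A)z + det A, with tr A = 1 + (-5) = -4 and det A = 1·(-5) - 4·(-2) = -5 - (-8) = 3.
So p(z) = det(zI - A) = z^2 + 4z + 3.
Factor z^2 + 4z + 3: two numbers with sum -4 and product 3 are -1 and -3, so z^2 + 4z + 3 = (z + 1)(z + 3).
Hence p(z) = (z + 1) (z + 3), with roots -3, -1.

-3, -1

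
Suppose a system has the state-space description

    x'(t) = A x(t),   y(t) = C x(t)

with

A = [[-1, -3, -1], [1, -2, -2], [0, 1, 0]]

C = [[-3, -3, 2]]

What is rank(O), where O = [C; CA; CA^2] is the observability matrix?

3

CA = [[0, 17, 9]]
CA^2 = [[17, -25, -34]]
Observability matrix O = [C; CA; CA^2] = [[-3, -3, 2], [0, 17, 9], [17, -25, -34]]
det(O) = (-3)·(17·(-34) - 9·(-25)) - (-3)·(0·(-34) - 9·17) + 2·(0·(-25) - 17·17) = (-3)·(-353) - (-3)·(-153) + 2·(-289) = 22 ≠ 0, so rank(O) = 3.
rank(O) = 3 = n, so the pair (A, C) is completely observable.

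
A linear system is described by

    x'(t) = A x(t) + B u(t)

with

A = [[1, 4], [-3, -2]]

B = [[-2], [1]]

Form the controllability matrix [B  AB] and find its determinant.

-10

AB = [[2], [4]]
Controllability matrix C = [B  AB] = [[-2, 2], [1, 4]]
det(C) = (-2)·4 - 2·1 = -8 - 2 = -10
Since det(C) ≠ 0, rank(C) = 2 and the system is completely controllable.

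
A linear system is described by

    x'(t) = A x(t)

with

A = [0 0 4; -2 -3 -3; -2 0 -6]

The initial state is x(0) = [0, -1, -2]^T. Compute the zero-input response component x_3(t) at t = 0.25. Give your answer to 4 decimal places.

-0.2585

det(sI - A) = s^3 - (tr A)s^2 + (M11 + M22 + M33)s - det A, where Mii is the 2×2 principal minor of A obtained by deleting row i and column i.
tr A = 0 + (-3) + (-6) = -9; M11 = (-3)·(-6) - (-3)·0 = 18 - 0 = 18; M22 = 0·(-6) - 4·(-2) = 0 - (-8) = 8; M33 = 0·(-3) - 0·(-2) = 0 - 0 = 0; sum of minors = 26.
det A = 0·((-3)·(-6) - (-3)·0) - 0·((-2)·(-6) - (-3)·(-2)) + 4·((-2)·0 - (-3)·(-2)) = 0·18 - 0·6 + 4·(-6) = -24.
So p(s) = det(sI - A) = s^3 + 9s^2 + 26s + 24.
Rational-root test: any integer root divides 24. Testing small divisors, s = -2 works: p(-2) = -8 + 36 + (-52) + 24 = 0, so (s + 2) is a factor.
Dividing, p(s) = (s + 2)(s^2 + 7s + 12).
Factor s^2 + 7s + 12: two numbers with sum -7 and product 12 are -3 and -4, so s^2 + 7s + 12 = (s + 3)(s + 4).
Hence p(s) = (s + 2) (s + 3) (s + 4), with roots -4, -3, -2.
The eigenvalues -4, -3, -2 are distinct and real, so A is diagonalisable and x(t) = e^{At} x(0) = V diag(e^{λ_i t}) V^{-1} x(0), where the columns of V are the eigenvectors.
λ = -4: A - (-4)I = [[4, 0, 4], [-2, 1, -3], [-2, 0, -2]]. v must be orthogonal to every row; (row 1) × (row 2) = [-4, 4, 4], so take v_1 = [-1, 1, 1]^T.
λ = -3: A - (-3)I = [[3, 0, 4], [-2, 0, -3], [-2, 0, -3]]. v must be orthogonal to every row; (row 1) × (row 2) = [0, 1, 0], so take v_2 = [0, 1, 0]^T.
λ = -2: A - (-2)I = [[2, 0, 4], [-2, -1, -3], [-2, 0, -4]]. v must be orthogonal to every row; (row 1) × (row 2) = [4, -2, -2], so take v_3 = [-2, 1, 1]^T.
V = [v_1 v_2 v_3] = [[-1, 0, -2], [1, 1, 1], [1, 0, 1]] has det V = 1, so V^{-1} = adj(V)/det V = [[1, 0, 2], [0, 1, -1], [-1, 0, -1]].
Modal coordinates z(0) = V^{-1} x(0): 1·0 + 0·(-1) + 2·(-2) = -4; 0·0 + 1·(-1) + (-1)·(-2) = 1; (-1)·0 + 0·(-1) + (-1)·(-2) = 2; so z(0) = [-4, 1, 2]^T.
x_3(t) = Σ_i (v_i)_3 · z_i(0) · e^{λ_i t} (row 3 of V times the modal terms).
x_3(0.25) = 1·(-4)·e^{-4·0.25} + 0·1·e^{-3·0.25} + 1·2·e^{-2·0.25} = (-4)·0.367879 + 0·0.472367 + 2·0.606531 = -0.2585.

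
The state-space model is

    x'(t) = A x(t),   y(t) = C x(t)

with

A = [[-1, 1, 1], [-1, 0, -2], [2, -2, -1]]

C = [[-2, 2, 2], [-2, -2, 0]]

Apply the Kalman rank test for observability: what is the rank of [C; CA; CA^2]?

CA = [[4, -6, -8], [4, -2, 2]]
CA^2 = [[-14, 20, 24], [2, 0, 6]]
Observability matrix O = [C; CA; CA^2] = [[-2, 2, 2], [-2, -2, 0], [4, -6, -8], [4, -2, 2], [-14, 20, 24], [2, 0, 6]]
Take the 3×3 submatrix of O formed by rows 1, 2, 3: [[-2, 2, 2], [-2, -2, 0], [4, -6, -8]]. Its determinant is (-2)·((-2)·(-8) - 0·(-6)) - 2·((-2)·(-8) - 0·4) + 2·((-2)·(-6) - (-2)·4) = (-2)·16 - 2·16 + 2·20 = -24 ≠ 0.
So rank(O) ≥ 3; since O has 3 columns, rank(O) = 3.
rank(O) = 3 = n, so the pair (A, C) is completely observable.

3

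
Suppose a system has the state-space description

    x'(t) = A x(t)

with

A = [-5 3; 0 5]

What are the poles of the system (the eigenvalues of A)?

det(sI - A) = s^2 - (tr A)s + det A, with tr A = (-5) + 5 = 0 and det A = (-5)·5 - 3·0 = -25 - 0 = -25.
So p(s) = det(sI - A) = s^2 - 25.
Factor s^2 - 25: two numbers with sum 0 and product -25 are 5 and -5, so s^2 - 25 = (s - 5)(s + 5).
Hence p(s) = (s - 5) (s + 5), with roots -5, 5.
At least one eigenvalue has non-negative real part, so the system is not asymptotically stable.

-5, 5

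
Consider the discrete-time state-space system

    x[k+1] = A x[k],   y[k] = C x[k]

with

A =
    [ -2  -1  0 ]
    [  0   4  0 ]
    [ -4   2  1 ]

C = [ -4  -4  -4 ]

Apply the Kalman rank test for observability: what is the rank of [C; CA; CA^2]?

CA = [[24, -20, -4]]
CA^2 = [[-32, -112, -4]]
Observability matrix O = [C; CA; CA^2] = [[-4, -4, -4], [24, -20, -4], [-32, -112, -4]]
det(O) = (-4)·((-20)·(-4) - (-4)·(-112)) - (-4)·(24·(-4) - (-4)·(-32)) + (-4)·(24·(-112) - (-20)·(-32)) = (-4)·(-368) - (-4)·(-224) + (-4)·(-3328) = 13888 ≠ 0, so rank(O) = 3.
rank(O) = 3 = n, so the pair (A, C) is completely observable.

3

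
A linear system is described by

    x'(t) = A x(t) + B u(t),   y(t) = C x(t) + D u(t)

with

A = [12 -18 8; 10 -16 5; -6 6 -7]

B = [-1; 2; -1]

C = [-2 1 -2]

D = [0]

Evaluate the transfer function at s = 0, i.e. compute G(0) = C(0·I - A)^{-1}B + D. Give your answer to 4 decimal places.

7.5000

G(0) = C(-A)^{-1}B + D = -C A^{-1} B + D.
det A = -24, so A^{-1} = (1/-24)·adj(A) = [[-41/12, 13/4, -19/12], [-5/3, 3/2, -5/6], [3/2, -3/2, 1/2]]
A^{-1} B = [23/2, 11/2, -5]^T
C A^{-1} B = -15/2
G(0) = D - C A^{-1} B = 0 - (-15/2) = 15/2 ≈ 7.5000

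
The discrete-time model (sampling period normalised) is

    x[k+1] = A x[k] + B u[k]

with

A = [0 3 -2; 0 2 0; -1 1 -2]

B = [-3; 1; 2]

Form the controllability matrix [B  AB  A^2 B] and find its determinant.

-47

AB = [[-1], [2], [0]]
A^2B = [[6], [4], [3]]
Controllability matrix C = [B  AB  A^2B] = [[-3, -1, 6], [1, 2, 4], [2, 0, 3]]
Expanding along the first row, det(C) = (-3)·(2·3 - 4·0) - (-1)·(1·3 - 4·2) + 6·(1·0 - 2·2) = (-3)·6 - (-1)·(-5) + 6·(-4) = -47
Since det(C) ≠ 0, rank(C) = 3 and the system is completely controllable.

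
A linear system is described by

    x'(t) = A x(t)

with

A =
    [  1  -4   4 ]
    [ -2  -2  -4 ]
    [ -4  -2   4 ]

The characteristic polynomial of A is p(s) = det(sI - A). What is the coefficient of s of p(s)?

Expand det(sI - A) for the 3×3 matrix.
p(s) = s^3 - 3s^2 - 6s + 128.
(Check: constant term = det(-A) = (-1)^3 det A = 128; coefficient of s^2 = -tr A = -3.)
The coefficient of s is -6.

-6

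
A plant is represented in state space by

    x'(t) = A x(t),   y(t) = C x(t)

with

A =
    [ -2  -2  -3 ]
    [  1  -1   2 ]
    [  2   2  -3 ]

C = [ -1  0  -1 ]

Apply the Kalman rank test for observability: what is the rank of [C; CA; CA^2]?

CA = [[0, 0, 6]]
CA^2 = [[12, 12, -18]]
Observability matrix O = [C; CA; CA^2] = [[-1, 0, -1], [0, 0, 6], [12, 12, -18]]
det(O) = (-1)·(0·(-18) - 6·12) - 0·(0·(-18) - 6·12) + (-1)·(0·12 - 0·12) = (-1)·(-72) - 0·(-72) + (-1)·0 = 72 ≠ 0, so rank(O) = 3.
rank(O) = 3 = n, so the pair (A, C) is completely observable.

3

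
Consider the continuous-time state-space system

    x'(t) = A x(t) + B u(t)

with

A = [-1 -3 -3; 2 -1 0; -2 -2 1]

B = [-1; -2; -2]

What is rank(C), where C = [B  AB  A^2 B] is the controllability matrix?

3

AB = [[13], [0], [4]]
A^2B = [[-25], [26], [-22]]
Controllability matrix C = [B  AB  A^2B] = [[-1, 13, -25], [-2, 0, 26], [-2, 4, -22]]
det(C) = (-1)·(0·(-22) - 26·4) - 13·((-2)·(-22) - 26·(-2)) + (-25)·((-2)·4 - 0·(-2)) = (-1)·(-104) - 13·96 + (-25)·(-8) = -944 ≠ 0, so rank(C) = 3.
rank(C) = 3 = n, so the pair (A, B) is completely controllable.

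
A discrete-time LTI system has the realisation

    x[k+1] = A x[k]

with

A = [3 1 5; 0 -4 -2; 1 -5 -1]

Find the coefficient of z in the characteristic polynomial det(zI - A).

-26

Expand det(zI - A) for the 3×3 matrix.
p(z) = z^3 + 2z^2 - 26z.
(Check: constant term = det(-A) = (-1)^3 det A = 0; coefficient of z^2 = -tr A = 2.)
The coefficient of z is -26.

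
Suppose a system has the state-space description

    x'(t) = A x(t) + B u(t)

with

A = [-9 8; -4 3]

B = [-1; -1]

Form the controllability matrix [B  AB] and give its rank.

1

AB = [[1], [1]]
Controllability matrix C = [B  AB] = [[-1, 1], [-1, 1]]
Every column of C is a scalar multiple of column 1 = [-1, -1] (multipliers 1, -1), so the columns span a one-dimensional space.
C ≠ 0, hence rank(C) = 1.
rank(C) = 1 < n = 2, so the pair (A, B) is not completely controllable.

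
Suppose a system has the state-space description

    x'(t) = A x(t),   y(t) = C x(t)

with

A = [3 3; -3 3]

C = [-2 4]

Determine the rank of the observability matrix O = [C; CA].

CA = [[-18, 6]]
Observability matrix O = [C; CA] = [[-2, 4], [-18, 6]]
det(O) = (-2)·6 - 4·(-18) = -12 - (-72) = 60 ≠ 0, so rank(O) = 2.
rank(O) = 2 = n, so the pair (A, C) is completely observable.

2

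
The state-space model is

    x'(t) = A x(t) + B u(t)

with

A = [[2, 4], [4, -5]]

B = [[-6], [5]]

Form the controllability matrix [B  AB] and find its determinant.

254

AB = [[8], [-49]]
Controllability matrix C = [B  AB] = [[-6, 8], [5, -49]]
det(C) = (-6)·(-49) - 8·5 = 294 - 40 = 254
Since det(C) ≠ 0, rank(C) = 2 and the system is completely controllable.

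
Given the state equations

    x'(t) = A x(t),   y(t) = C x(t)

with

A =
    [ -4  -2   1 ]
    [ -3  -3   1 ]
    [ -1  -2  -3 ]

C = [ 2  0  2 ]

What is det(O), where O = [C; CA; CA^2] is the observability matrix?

560

CA = [[-10, -8, -4]]
CA^2 = [[68, 52, -6]]
Observability matrix O = [C; CA; CA^2] = [[2, 0, 2], [-10, -8, -4], [68, 52, -6]]
Expanding along the first row, det(O) = 2·((-8)·(-6) - (-4)·52) - 0·((-10)·(-6) - (-4)·68) + 2·((-10)·52 - (-8)·68) = 2·256 - 0·332 + 2·24 = 560
Since det(O) ≠ 0, rank(O) = 3 and the system is completely observable.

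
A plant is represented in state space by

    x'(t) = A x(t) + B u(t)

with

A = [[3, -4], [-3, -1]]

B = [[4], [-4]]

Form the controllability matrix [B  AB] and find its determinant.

80

AB = [[28], [-8]]
Controllability matrix C = [B  AB] = [[4, 28], [-4, -8]]
det(C) = 4·(-8) - 28·(-4) = -32 - (-112) = 80
Since det(C) ≠ 0, rank(C) = 2 and the system is completely controllable.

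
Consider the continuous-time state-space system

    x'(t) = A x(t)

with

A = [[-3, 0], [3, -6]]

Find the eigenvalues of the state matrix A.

det(sI - A) = s^2 - (tr A)s + det A, with tr A = (-3) + (-6) = -9 and det A = (-3)·(-6) - 0·3 = 18 - 0 = 18.
So p(s) = det(sI - A) = s^2 + 9s + 18.
Factor s^2 + 9s + 18: two numbers with sum -9 and product 18 are -3 and -6, so s^2 + 9s + 18 = (s + 3)(s + 6).
Hence p(s) = (s + 3) (s + 6), with roots -6, -3.
All eigenvalues have negative real part, so the system is asymptotically stable.

-6, -3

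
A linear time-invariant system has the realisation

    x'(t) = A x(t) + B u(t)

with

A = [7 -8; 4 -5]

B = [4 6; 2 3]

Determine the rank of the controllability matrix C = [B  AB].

AB = [[12, 18], [6, 9]]
Controllability matrix C = [B  AB] = [[4, 6, 12, 18], [2, 3, 6, 9]]
Every column of C is a scalar multiple of column 1 = [4, 2] (multipliers 1, 3/2, 3, 9/2), so the columns span a one-dimensional space.
C ≠ 0, hence rank(C) = 1.
rank(C) = 1 < n = 2, so the pair (A, B) is not completely controllable.

1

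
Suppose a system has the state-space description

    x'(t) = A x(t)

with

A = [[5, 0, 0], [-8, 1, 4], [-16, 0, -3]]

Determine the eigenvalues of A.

-3, 1, 5

det(sI - A) = s^3 - (tr A)s^2 + (M11 + M22 + M33)s - det A, where Mii is the 2×2 principal minor of A obtained by deleting row i and column i.
tr A = 5 + 1 + (-3) = 3; M11 = 1·(-3) - 4·0 = -3 - 0 = -3; M22 = 5·(-3) - 0·(-16) = -15 - 0 = -15; M33 = 5·1 - 0·(-8) = 5 - 0 = 5; sum of minors = -13.
det A = 5·(1·(-3) - 4·0) - 0·((-8)·(-3) - 4·(-16)) + 0·((-8)·0 - 1·(-16)) = 5·(-3) - 0·88 + 0·16 = -15.
So p(s) = det(sI - A) = s^3 - 3s^2 - 13s + 15.
Rational-root test: any integer root divides 15. Testing small divisors, s = 1 works: p(1) = 1 + (-3) + (-13) + 15 = 0, so (s - 1) is a factor.
Dividing, p(s) = (s - 1)(s^2 - 2s - 15).
Factor s^2 - 2s - 15: two numbers with sum 2 and product -15 are 5 and -3, so s^2 - 2s - 15 = (s - 5)(s + 3).
Hence p(s) = (s - 5) (s - 1) (s + 3), with roots -3, 1, 5.
At least one eigenvalue has non-negative real part, so the system is not asymptotically stable.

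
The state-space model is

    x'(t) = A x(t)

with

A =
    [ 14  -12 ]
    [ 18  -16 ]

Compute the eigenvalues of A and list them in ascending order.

-4, 2

det(sI - A) = s^2 - (tr A)s + det A, with tr A = 14 + (-16) = -2 and det A = 14·(-16) - (-12)·18 = -224 - (-216) = -8.
So p(s) = det(sI - A) = s^2 + 2s - 8.
Factor s^2 + 2s - 8: two numbers with sum -2 and product -8 are 2 and -4, so s^2 + 2s - 8 = (s - 2)(s + 4).
Hence p(s) = (s - 2) (s + 4), with roots -4, 2.
At least one eigenvalue has non-negative real part, so the system is not asymptotically stable.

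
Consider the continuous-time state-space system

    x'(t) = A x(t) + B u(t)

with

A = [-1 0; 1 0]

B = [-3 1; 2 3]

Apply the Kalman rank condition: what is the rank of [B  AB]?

2

AB = [[3, -1], [-3, 1]]
Controllability matrix C = [B  AB] = [[-3, 1, 3, -1], [2, 3, -3, 1]]
Take the 2×2 submatrix of C formed by columns 1, 2: [[-3, 1], [2, 3]]. Its determinant is (-3)·3 - 1·2 = -9 - 2 = -11 ≠ 0.
So rank(C) ≥ 2; since C has 2 rows, rank(C) = 2.
rank(C) = 2 = n, so the pair (A, B) is completely controllable.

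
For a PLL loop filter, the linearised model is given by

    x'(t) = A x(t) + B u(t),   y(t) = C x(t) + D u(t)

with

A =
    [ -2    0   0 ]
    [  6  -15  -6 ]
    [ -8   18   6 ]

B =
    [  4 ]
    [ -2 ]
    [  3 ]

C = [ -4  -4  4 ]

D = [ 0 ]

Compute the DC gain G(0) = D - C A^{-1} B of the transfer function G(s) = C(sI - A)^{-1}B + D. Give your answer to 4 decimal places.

G(0) = C(-A)^{-1}B + D = -C A^{-1} B + D.
det A = -36, so A^{-1} = (1/-36)·adj(A) = [[-1/2, 0, 0], [-1/3, 1/3, 1/3], [1/3, -1, -5/6]]
A^{-1} B = [-2, -1, 5/6]^T
C A^{-1} B = 46/3
G(0) = D - C A^{-1} B = 0 - (46/3) = -46/3 ≈ -15.3333

-15.3333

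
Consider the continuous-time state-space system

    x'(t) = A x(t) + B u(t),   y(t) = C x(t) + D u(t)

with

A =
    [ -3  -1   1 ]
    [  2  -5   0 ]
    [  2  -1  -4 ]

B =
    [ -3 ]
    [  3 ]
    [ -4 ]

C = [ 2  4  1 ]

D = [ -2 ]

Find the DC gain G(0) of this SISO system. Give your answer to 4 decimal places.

-7.0833

G(0) = C(-A)^{-1}B + D = -C A^{-1} B + D.
det A = -60, so A^{-1} = (1/-60)·adj(A) = [[-1/3, 1/12, -1/12], [-2/15, -1/6, -1/30], [-2/15, 1/12, -17/60]]
A^{-1} B = [19/12, 1/30, 107/60]^T
C A^{-1} B = 61/12
G(0) = D - C A^{-1} B = -2 - (61/12) = -85/12 ≈ -7.0833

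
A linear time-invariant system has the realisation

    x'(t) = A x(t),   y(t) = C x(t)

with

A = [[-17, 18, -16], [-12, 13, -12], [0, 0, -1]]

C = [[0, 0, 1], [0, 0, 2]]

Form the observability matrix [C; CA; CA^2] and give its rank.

1

CA = [[0, 0, -1], [0, 0, -2]]
CA^2 = [[0, 0, 1], [0, 0, 2]]
Observability matrix O = [C; CA; CA^2] = [[0, 0, 1], [0, 0, 2], [0, 0, -1], [0, 0, -2], [0, 0, 1], [0, 0, 2]]
Every row of O is a scalar multiple of row 1 = [0, 0, 1] (multipliers 1, 2, -1, -2, 1, 2), so the rows span a one-dimensional space.
O ≠ 0, hence rank(O) = 1.
rank(O) = 1 < n = 3, so the pair (A, C) is not completely observable.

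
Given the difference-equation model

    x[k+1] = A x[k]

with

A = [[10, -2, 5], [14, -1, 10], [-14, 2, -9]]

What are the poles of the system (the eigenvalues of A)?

-4, 1, 3

det(zI - A) = z^3 - (tr A)z^2 + (M11 + M22 + M33)z - det A, where Mii is the 2×2 principal minor of A obtained by deleting row i and column i.
tr A = 10 + (-1) + (-9) = 0; M11 = (-1)·(-9) - 10·2 = 9 - 20 = -11; M22 = 10·(-9) - 5·(-14) = -90 - (-70) = -20; M33 = 10·(-1) - (-2)·14 = -10 - (-28) = 18; sum of minors = -13.
det A = 10·((-1)·(-9) - 10·2) - (-2)·(14·(-9) - 10·(-14)) + 5·(14·2 - (-1)·(-14)) = 10·(-11) - (-2)·14 + 5·14 = -12.
So p(z) = det(zI - A) = z^3 - 13z + 12.
Rational-root test: any integer root divides 12. Testing small divisors, z = 1 works: p(1) = 1 + 0 + (-13) + 12 = 0, so (z - 1) is a factor.
Dividing, p(z) = (z - 1)(z^2 + z - 12).
Factor z^2 + z - 12: two numbers with sum -1 and product -12 are 3 and -4, so z^2 + z - 12 = (z - 3)(z + 4).
Hence p(z) = (z - 3) (z - 1) (z + 4), with roots -4, 1, 3.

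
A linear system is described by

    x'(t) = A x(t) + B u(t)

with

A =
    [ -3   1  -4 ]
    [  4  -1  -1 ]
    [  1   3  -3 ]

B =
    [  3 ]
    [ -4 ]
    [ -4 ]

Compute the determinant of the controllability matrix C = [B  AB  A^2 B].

4051

AB = [[3], [20], [3]]
A^2B = [[-1], [-11], [54]]
Controllability matrix C = [B  AB  A^2B] = [[3, 3, -1], [-4, 20, -11], [-4, 3, 54]]
Expanding along the first row, det(C) = 3·(20·54 - (-11)·3) - 3·((-4)·54 - (-11)·(-4)) + (-1)·((-4)·3 - 20·(-4)) = 3·1113 - 3·(-260) + (-1)·68 = 4051
Since det(C) ≠ 0, rank(C) = 3 and the system is completely controllable.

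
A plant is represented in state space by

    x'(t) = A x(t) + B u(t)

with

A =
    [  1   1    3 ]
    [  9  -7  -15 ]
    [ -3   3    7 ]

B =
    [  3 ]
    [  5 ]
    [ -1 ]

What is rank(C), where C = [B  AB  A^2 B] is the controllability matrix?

AB = [[5], [7], [-1]]
A^2B = [[9], [11], [-1]]
Controllability matrix C = [B  AB  A^2B] = [[3, 5, 9], [5, 7, 11], [-1, -1, -1]]
The rows r1, r2, r3 of C are linearly dependent: -r1 + r2 + 2·r3 = 0 (check each entry), so rank(C) ≤ 2.
The 2×2 minor from rows 1, 2, columns 1, 2 is 3·7 - 5·5 = 21 - 25 = -4 ≠ 0, so rank(C) = 2.
rank(C) = 2 < n = 3, so the pair (A, B) is not completely controllable.

2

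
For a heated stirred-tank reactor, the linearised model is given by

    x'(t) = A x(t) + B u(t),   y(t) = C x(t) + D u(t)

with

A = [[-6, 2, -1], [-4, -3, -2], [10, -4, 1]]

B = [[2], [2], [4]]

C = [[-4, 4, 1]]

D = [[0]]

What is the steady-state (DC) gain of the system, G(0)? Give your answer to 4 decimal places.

12.3333

G(0) = C(-A)^{-1}B + D = -C A^{-1} B + D.
det A = -12, so A^{-1} = (1/-12)·adj(A) = [[11/12, -1/6, 7/12], [4/3, -1/3, 2/3], [-23/6, 1/3, -13/6]]
A^{-1} B = [23/6, 14/3, -47/3]^T
C A^{-1} B = -37/3
G(0) = D - C A^{-1} B = 0 - (-37/3) = 37/3 ≈ 12.3333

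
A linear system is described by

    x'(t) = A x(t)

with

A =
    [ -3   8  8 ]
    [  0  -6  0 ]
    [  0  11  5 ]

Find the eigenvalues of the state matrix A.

-6, -3, 5

det(sI - A) = s^3 - (tr A)s^2 + (M11 + M22 + M33)s - det A, where Mii is the 2×2 principal minor of A obtained by deleting row i and column i.
tr A = (-3) + (-6) + 5 = -4; M11 = (-6)·5 - 0·11 = -30 - 0 = -30; M22 = (-3)·5 - 8·0 = -15 - 0 = -15; M33 = (-3)·(-6) - 8·0 = 18 - 0 = 18; sum of minors = -27.
det A = (-3)·((-6)·5 - 0·11) - 8·(0·5 - 0·0) + 8·(0·11 - (-6)·0) = (-3)·(-30) - 8·0 + 8·0 = 90.
So p(s) = det(sI - A) = s^3 + 4s^2 - 27s - 90.
Rational-root test: any integer root divides -90. Testing small divisors, s = -3 works: p(-3) = -27 + 36 + 81 + (-90) = 0, so (s + 3) is a factor.
Dividing, p(s) = (s + 3)(s^2 + s - 30).
Factor s^2 + s - 30: two numbers with sum -1 and product -30 are 5 and -6, so s^2 + s - 30 = (s - 5)(s + 6).
Hence p(s) = (s - 5) (s + 3) (s + 6), with roots -6, -3, 5.
At least one eigenvalue has non-negative real part, so the system is not asymptotically stable.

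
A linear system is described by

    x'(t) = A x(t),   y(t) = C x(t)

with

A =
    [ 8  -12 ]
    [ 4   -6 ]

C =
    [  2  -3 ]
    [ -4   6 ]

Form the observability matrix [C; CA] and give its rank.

CA = [[4, -6], [-8, 12]]
Observability matrix O = [C; CA] = [[2, -3], [-4, 6], [4, -6], [-8, 12]]
Every row of O is a scalar multiple of row 1 = [2, -3] (multipliers 1, -2, 2, -4), so the rows span a one-dimensional space.
O ≠ 0, hence rank(O) = 1.
rank(O) = 1 < n = 2, so the pair (A, C) is not completely observable.

1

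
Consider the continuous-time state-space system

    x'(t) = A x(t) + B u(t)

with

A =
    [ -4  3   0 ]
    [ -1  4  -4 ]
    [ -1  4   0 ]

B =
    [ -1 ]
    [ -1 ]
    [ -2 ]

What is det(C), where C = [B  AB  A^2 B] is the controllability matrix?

AB = [[1], [5], [-3]]
A^2B = [[11], [31], [19]]
Controllability matrix C = [B  AB  A^2B] = [[-1, 1, 11], [-1, 5, 31], [-2, -3, 19]]
Expanding along the first row, det(C) = (-1)·(5·19 - 31·(-3)) - 1·((-1)·19 - 31·(-2)) + 11·((-1)·(-3) - 5·(-2)) = (-1)·188 - 1·43 + 11·13 = -88
Since det(C) ≠ 0, rank(C) = 3 and the system is completely controllable.

-88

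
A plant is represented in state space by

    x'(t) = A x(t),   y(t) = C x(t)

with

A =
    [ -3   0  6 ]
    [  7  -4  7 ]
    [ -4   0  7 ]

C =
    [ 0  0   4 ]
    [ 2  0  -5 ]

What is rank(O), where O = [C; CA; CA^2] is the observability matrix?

CA = [[-16, 0, 28], [14, 0, -23]]
CA^2 = [[-64, 0, 100], [50, 0, -77]]
Observability matrix O = [C; CA; CA^2] = [[0, 0, 4], [2, 0, -5], [-16, 0, 28], [14, 0, -23], [-64, 0, 100], [50, 0, -77]]
Column 2 of O is identically zero, so rank(O) ≤ 2.
The 2×2 minor from rows 1, 2, columns 1, 3 is 0·(-5) - 4·2 = 0 - 8 = -8 ≠ 0, so rank(O) = 2.
rank(O) = 2 < n = 3, so the pair (A, C) is not completely observable.

2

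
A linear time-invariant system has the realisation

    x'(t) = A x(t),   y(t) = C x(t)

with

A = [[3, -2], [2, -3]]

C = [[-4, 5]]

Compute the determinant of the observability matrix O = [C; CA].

38

CA = [[-2, -7]]
Observability matrix O = [C; CA] = [[-4, 5], [-2, -7]]
det(O) = (-4)·(-7) - 5·(-2) = 28 - (-10) = 38
Since det(O) ≠ 0, rank(O) = 2 and the system is completely observable.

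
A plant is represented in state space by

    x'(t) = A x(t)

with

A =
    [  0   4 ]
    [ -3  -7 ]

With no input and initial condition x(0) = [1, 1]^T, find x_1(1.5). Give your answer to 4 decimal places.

0.0715

det(sI - A) = s^2 - (tr A)s + det A, with tr A = 0 + (-7) = -7 and det A = 0·(-7) - 4·(-3) = 0 - (-12) = 12.
So p(s) = det(sI - A) = s^2 + 7s + 12.
Factor s^2 + 7s + 12: two numbers with sum -7 and product 12 are -3 and -4, so s^2 + 7s + 12 = (s + 3)(s + 4).
Hence p(s) = (s + 3) (s + 4), with roots -4, -3.
The eigenvalues -4, -3 are distinct and real, so A is diagonalisable and x(t) = e^{At} x(0) = V diag(e^{λ_i t}) V^{-1} x(0), where the columns of V are the eigenvectors.
λ = -4: A - (-4)I = [[4, 4], [-3, -3]]. Row 1 gives 4·v1 + 4·v2 = 0, so take v_1 = [-1, 1]^T.
λ = -3: A - (-3)I = [[3, 4], [-3, -4]]. Row 1 gives 3·v1 + 4·v2 = 0, so take v_2 = [4, -3]^T.
V = [v_1 v_2] = [[-1, 4], [1, -3]] has det V = -1, so V^{-1} = adj(V)/det V = [[3, 4], [1, 1]].
Modal coordinates z(0) = V^{-1} x(0): 3·1 + 4·1 = 7; 1·1 + 1·1 = 2; so z(0) = [7, 2]^T.
x_1(t) = Σ_i (v_i)_1 · z_i(0) · e^{λ_i t} (row 1 of V times the modal terms).
x_1(1.5) = (-1)·7·e^{-4·1.5} + 4·2·e^{-3·1.5} = (-7)·0.002479 + 8·0.011109 = 0.0715.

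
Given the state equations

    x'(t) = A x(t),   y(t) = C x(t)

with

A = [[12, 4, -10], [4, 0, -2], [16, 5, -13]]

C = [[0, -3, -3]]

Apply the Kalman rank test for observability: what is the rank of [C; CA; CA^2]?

2

CA = [[-60, -15, 45]]
CA^2 = [[-60, -15, 45]]
Observability matrix O = [C; CA; CA^2] = [[0, -3, -3], [-60, -15, 45], [-60, -15, 45]]
The columns c1, c2, c3 of O are linearly dependent: c1 - c2 + c3 = 0 (check each entry), so rank(O) ≤ 2.
The 2×2 minor from rows 1, 2, columns 1, 2 is 0·(-15) - (-3)·(-60) = 0 - 180 = -180 ≠ 0, so rank(O) = 2.
rank(O) = 2 < n = 3, so the pair (A, C) is not completely observable.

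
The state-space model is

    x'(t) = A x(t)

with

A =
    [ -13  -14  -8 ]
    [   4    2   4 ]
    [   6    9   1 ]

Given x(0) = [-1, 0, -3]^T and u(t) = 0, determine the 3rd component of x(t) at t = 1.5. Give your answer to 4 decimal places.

-0.6627

det(sI - A) = s^3 - (tr A)s^2 + (M11 + M22 + M33)s - det A, where Mii is the 2×2 principal minor of A obtained by deleting row i and column i.
tr A = (-13) + 2 + 1 = -10; M11 = 2·1 - 4·9 = 2 - 36 = -34; M22 = (-13)·1 - (-8)·6 = -13 - (-48) = 35; M33 = (-13)·2 - (-14)·4 = -26 - (-56) = 30; sum of minors = 31.
det A = (-13)·(2·1 - 4·9) - (-14)·(4·1 - 4·6) + (-8)·(4·9 - 2·6) = (-13)·(-34) - (-14)·(-20) + (-8)·24 = -30.
So p(s) = det(sI - A) = s^3 + 10s^2 + 31s + 30.
Rational-root test: any integer root divides 30. Testing small divisors, s = -2 works: p(-2) = -8 + 40 + (-62) + 30 = 0, so (s + 2) is a factor.
Dividing, p(s) = (s + 2)(s^2 + 8s + 15).
Factor s^2 + 8s + 15: two numbers with sum -8 and product 15 are -3 and -5, so s^2 + 8s + 15 = (s + 3)(s + 5).
Hence p(s) = (s + 2) (s + 3) (s + 5), with roots -5, -3, -2.
The eigenvalues -5, -3, -2 are distinct and real, so A is diagonalisable and x(t) = e^{At} x(0) = V diag(e^{λ_i t}) V^{-1} x(0), where the columns of V are the eigenvectors.
λ = -5: A - (-5)I = [[-8, -14, -8], [4, 7, 4], [6, 9, 6]]. v must be orthogonal to every row; (row 1) × (row 3) = [-12, 0, 12], so take v_1 = [1, 0, -1]^T.
λ = -3: A - (-3)I = [[-10, -14, -8], [4, 5, 4], [6, 9, 4]]. v must be orthogonal to every row; (row 1) × (row 2) = [-16, 8, 6], so take v_2 = [-8, 4, 3]^T.
λ = -2: A - (-2)I = [[-11, -14, -8], [4, 4, 4], [6, 9, 3]]. v must be orthogonal to every row; (row 1) × (row 2) = [-24, 12, 12], so take v_3 = [-2, 1, 1]^T.
V = [v_1 v_2 v_3] = [[1, -8, -2], [0, 4, 1], [-1, 3, 1]] has det V = 1, so V^{-1} = adj(V)/det V = [[1, 2, 0], [-1, -1, -1], [4, 5, 4]].
Modal coordinates z(0) = V^{-1} x(0): 1·(-1) + 2·0 + 0·(-3) = -1; (-1)·(-1) + (-1)·0 + (-1)·(-3) = 4; 4·(-1) + 5·0 + 4·(-3) = -16; so z(0) = [-1, 4, -16]^T.
x_3(t) = Σ_i (v_i)_3 · z_i(0) · e^{λ_i t} (row 3 of V times the modal terms).
x_3(1.5) = (-1)·(-1)·e^{-5·1.5} + 3·4·e^{-3·1.5} + 1·(-16)·e^{-2·1.5} = 1·0.000553 + 12·0.011109 + (-16)·0.049787 = -0.6627.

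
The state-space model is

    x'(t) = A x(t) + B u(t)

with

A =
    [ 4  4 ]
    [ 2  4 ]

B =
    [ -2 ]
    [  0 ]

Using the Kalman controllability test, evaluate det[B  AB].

AB = [[-8], [-4]]
Controllability matrix C = [B  AB] = [[-2, -8], [0, -4]]
det(C) = (-2)·(-4) - (-8)·0 = 8 - 0 = 8
Since det(C) ≠ 0, rank(C) = 2 and the system is completely controllable.

8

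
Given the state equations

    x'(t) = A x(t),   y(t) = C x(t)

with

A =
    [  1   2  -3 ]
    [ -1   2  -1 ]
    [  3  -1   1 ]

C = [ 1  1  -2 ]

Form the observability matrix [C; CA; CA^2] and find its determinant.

0

CA = [[-6, 6, -6]]
CA^2 = [[-30, 6, 6]]
Observability matrix O = [C; CA; CA^2] = [[1, 1, -2], [-6, 6, -6], [-30, 6, 6]]
Expanding along the first row, det(O) = 1·(6·6 - (-6)·6) - 1·((-6)·6 - (-6)·(-30)) + (-2)·((-6)·6 - 6·(-30)) = 1·72 - 1·(-216) + (-2)·144 = 0
Since det(O) = 0, rank(O) < 3 and the system is not completely observable.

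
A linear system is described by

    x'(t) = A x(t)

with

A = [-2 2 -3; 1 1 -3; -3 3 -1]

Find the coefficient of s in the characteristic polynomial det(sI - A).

Expand det(sI - A) for the 3×3 matrix.
p(s) = s^3 + 2s^2 - 3s + 14.
(Check: constant term = det(-A) = (-1)^3 det A = 14; coefficient of s^2 = -tr A = 2.)
The coefficient of s is -3.

-3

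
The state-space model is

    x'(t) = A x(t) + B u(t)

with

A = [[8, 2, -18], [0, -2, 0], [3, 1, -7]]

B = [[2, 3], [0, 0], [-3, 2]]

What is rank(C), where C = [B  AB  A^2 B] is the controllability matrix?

2

AB = [[70, -12], [0, 0], [27, -5]]
A^2B = [[74, -6], [0, 0], [21, -1]]
Controllability matrix C = [B  AB  A^2B] = [[2, 3, 70, -12, 74, -6], [0, 0, 0, 0, 0, 0], [-3, 2, 27, -5, 21, -1]]
Row 2 of C is identically zero, so rank(C) ≤ 2.
The 2×2 minor from rows 1, 3, columns 1, 2 is 2·2 - 3·(-3) = 4 - (-9) = 13 ≠ 0, so rank(C) = 2.
rank(C) = 2 < n = 3, so the pair (A, B) is not completely controllable.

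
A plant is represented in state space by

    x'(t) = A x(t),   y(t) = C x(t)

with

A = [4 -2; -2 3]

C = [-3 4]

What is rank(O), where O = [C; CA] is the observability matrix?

2

CA = [[-20, 18]]
Observability matrix O = [C; CA] = [[-3, 4], [-20, 18]]
det(O) = (-3)·18 - 4·(-20) = -54 - (-80) = 26 ≠ 0, so rank(O) = 2.
rank(O) = 2 = n, so the pair (A, C) is completely observable.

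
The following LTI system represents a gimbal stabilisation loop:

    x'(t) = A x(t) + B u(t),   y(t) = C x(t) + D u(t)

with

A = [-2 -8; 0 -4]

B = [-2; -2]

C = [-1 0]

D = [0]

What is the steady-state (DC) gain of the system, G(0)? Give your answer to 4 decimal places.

-1.0000

G(0) = C(-A)^{-1}B + D = -C A^{-1} B + D.
det A = 8, so A^{-1} = (1/8)·adj(A) = [[-1/2, 1], [0, -1/4]]
A^{-1} B = [-1, 1/2]^T
C A^{-1} B = 1
G(0) = D - C A^{-1} B = 0 - (1) = -1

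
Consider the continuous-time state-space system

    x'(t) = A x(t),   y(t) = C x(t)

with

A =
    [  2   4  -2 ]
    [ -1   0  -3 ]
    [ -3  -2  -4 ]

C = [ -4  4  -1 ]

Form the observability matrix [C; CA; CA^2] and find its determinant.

5252

CA = [[-9, -14, 0]]
CA^2 = [[-4, -36, 60]]
Observability matrix O = [C; CA; CA^2] = [[-4, 4, -1], [-9, -14, 0], [-4, -36, 60]]
Expanding along the first row, det(O) = (-4)·((-14)·60 - 0·(-36)) - 4·((-9)·60 - 0·(-4)) + (-1)·((-9)·(-36) - (-14)·(-4)) = (-4)·(-840) - 4·(-540) + (-1)·268 = 5252
Since det(O) ≠ 0, rank(O) = 3 and the system is completely observable.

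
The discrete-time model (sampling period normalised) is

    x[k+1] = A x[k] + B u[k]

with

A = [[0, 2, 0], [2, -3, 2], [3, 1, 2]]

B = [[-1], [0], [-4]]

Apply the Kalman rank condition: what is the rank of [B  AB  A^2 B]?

AB = [[0], [-10], [-11]]
A^2B = [[-20], [8], [-32]]
Controllability matrix C = [B  AB  A^2B] = [[-1, 0, -20], [0, -10, 8], [-4, -11, -32]]
det(C) = (-1)·((-10)·(-32) - 8·(-11)) - 0·(0·(-32) - 8·(-4)) + (-20)·(0·(-11) - (-10)·(-4)) = (-1)·408 - 0·32 + (-20)·(-40) = 392 ≠ 0, so rank(C) = 3.
rank(C) = 3 = n, so the pair (A, B) is completely controllable.

3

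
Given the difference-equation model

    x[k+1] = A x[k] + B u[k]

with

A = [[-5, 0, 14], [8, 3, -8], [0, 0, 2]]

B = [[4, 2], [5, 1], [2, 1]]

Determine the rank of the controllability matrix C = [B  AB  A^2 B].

AB = [[8, 4], [31, 11], [4, 2]]
A^2B = [[16, 8], [125, 49], [8, 4]]
Controllability matrix C = [B  AB  A^2B] = [[4, 2, 8, 4, 16, 8], [5, 1, 31, 11, 125, 49], [2, 1, 4, 2, 8, 4]]
The rows r1, r2, r3 of C are linearly dependent: -r1 + 2·r3 = 0 (check each entry), so rank(C) ≤ 2.
The 2×2 minor from rows 1, 2, columns 1, 2 is 4·1 - 2·5 = 4 - 10 = -6 ≠ 0, so rank(C) = 2.
rank(C) = 2 < n = 3, so the pair (A, B) is not completely controllable.

2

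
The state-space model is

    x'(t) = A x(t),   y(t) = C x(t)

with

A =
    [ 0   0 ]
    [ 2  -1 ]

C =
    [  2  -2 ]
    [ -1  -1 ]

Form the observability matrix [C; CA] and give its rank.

CA = [[-4, 2], [-2, 1]]
Observability matrix O = [C; CA] = [[2, -2], [-1, -1], [-4, 2], [-2, 1]]
Take the 2×2 submatrix of O formed by rows 1, 2: [[2, -2], [-1, -1]]. Its determinant is 2·(-1) - (-2)·(-1) = -2 - 2 = -4 ≠ 0.
So rank(O) ≥ 2; since O has 2 columns, rank(O) = 2.
rank(O) = 2 = n, so the pair (A, C) is completely observable.

2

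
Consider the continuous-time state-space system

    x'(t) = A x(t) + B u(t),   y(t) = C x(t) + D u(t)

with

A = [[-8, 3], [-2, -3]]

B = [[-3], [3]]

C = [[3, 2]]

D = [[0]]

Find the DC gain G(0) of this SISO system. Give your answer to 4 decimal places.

2.0000

G(0) = C(-A)^{-1}B + D = -C A^{-1} B + D.
det A = 30, so A^{-1} = (1/30)·adj(A) = [[-1/10, -1/10], [1/15, -4/15]]
A^{-1} B = [0, -1]^T
C A^{-1} B = -2
G(0) = D - C A^{-1} B = 0 - (-2) = 2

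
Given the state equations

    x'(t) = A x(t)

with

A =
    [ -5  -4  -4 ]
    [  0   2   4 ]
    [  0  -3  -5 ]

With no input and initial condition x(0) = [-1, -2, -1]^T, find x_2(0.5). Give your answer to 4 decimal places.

det(sI - A) = s^3 - (tr A)s^2 + (M11 + M22 + M33)s - det A, where Mii is the 2×2 principal minor of A obtained by deleting row i and column i.
tr A = (-5) + 2 + (-5) = -8; M11 = 2·(-5) - 4·(-3) = -10 - (-12) = 2; M22 = (-5)·(-5) - (-4)·0 = 25 - 0 = 25; M33 = (-5)·2 - (-4)·0 = -10 - 0 = -10; sum of minors = 17.
det A = (-5)·(2·(-5) - 4·(-3)) - (-4)·(0·(-5) - 4·0) + (-4)·(0·(-3) - 2·0) = (-5)·2 - (-4)·0 + (-4)·0 = -10.
So p(s) = det(sI - A) = s^3 + 8s^2 + 17s + 10.
Rational-root test: any integer root divides 10. Testing small divisors, s = -1 works: p(-1) = -1 + 8 + (-17) + 10 = 0, so (s + 1) is a factor.
Dividing, p(s) = (s + 1)(s^2 + 7s + 10).
Factor s^2 + 7s + 10: two numbers with sum -7 and product 10 are -2 and -5, so s^2 + 7s + 10 = (s + 2)(s + 5).
Hence p(s) = (s + 1) (s + 2) (s + 5), with roots -5, -2, -1.
The eigenvalues -5, -2, -1 are distinct and real, so A is diagonalisable and x(t) = e^{At} x(0) = V diag(e^{λ_i t}) V^{-1} x(0), where the columns of V are the eigenvectors.
λ = -5: A - (-5)I = [[0, -4, -4], [0, 7, 4], [0, -3, 0]]. v must be orthogonal to every row; (row 1) × (row 2) = [12, 0, 0], so take v_1 = [1, 0, 0]^T.
λ = -2: A - (-2)I = [[-3, -4, -4], [0, 4, 4], [0, -3, -3]]. v must be orthogonal to every row; (row 1) × (row 2) = [0, 12, -12], so take v_2 = [0, 1, -1]^T.
λ = -1: A - (-1)I = [[-4, -4, -4], [0, 3, 4], [0, -3, -4]]. v must be orthogonal to every row; (row 1) × (row 2) = [-4, 16, -12], so take v_3 = [-1, 4, -3]^T.
V = [v_1 v_2 v_3] = [[1, 0, -1], [0, 1, 4], [0, -1, -3]] has det V = 1, so V^{-1} = adj(V)/det V = [[1, 1, 1], [0, -3, -4], [0, 1, 1]].
Modal coordinates z(0) = V^{-1} x(0): 1·(-1) + 1·(-2) + 1·(-1) = -4; 0·(-1) + (-3)·(-2) + (-4)·(-1) = 10; 0·(-1) + 1·(-2) + 1·(-1) = -3; so z(0) = [-4, 10, -3]^T.
x_2(t) = Σ_i (v_i)_2 · z_i(0) · e^{λ_i t} (row 2 of V times the modal terms).
x_2(0.5) = 0·(-4)·e^{-5·0.5} + 1·10·e^{-2·0.5} + 4·(-3)·e^{-1·0.5} = 0·0.082085 + 10·0.367879 + (-12)·0.606531 = -3.5996.

-3.5996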